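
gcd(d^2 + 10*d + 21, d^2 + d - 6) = d + 3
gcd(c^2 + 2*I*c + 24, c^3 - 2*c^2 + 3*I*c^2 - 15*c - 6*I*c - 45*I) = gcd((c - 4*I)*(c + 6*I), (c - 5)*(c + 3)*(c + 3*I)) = 1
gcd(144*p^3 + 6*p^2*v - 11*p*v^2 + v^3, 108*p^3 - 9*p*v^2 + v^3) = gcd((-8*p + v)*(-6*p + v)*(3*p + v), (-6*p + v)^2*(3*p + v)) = 18*p^2 + 3*p*v - v^2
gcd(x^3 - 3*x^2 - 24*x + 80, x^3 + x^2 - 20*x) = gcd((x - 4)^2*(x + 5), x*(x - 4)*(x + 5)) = x^2 + x - 20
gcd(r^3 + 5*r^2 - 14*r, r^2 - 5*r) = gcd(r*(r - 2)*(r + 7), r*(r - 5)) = r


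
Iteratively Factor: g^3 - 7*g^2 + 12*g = (g)*(g^2 - 7*g + 12) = g*(g - 3)*(g - 4)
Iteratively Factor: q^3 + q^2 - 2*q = (q - 1)*(q^2 + 2*q) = (q - 1)*(q + 2)*(q)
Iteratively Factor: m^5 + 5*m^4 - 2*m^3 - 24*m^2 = (m + 3)*(m^4 + 2*m^3 - 8*m^2) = (m - 2)*(m + 3)*(m^3 + 4*m^2) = (m - 2)*(m + 3)*(m + 4)*(m^2) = m*(m - 2)*(m + 3)*(m + 4)*(m)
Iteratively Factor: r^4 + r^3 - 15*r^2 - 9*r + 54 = (r - 2)*(r^3 + 3*r^2 - 9*r - 27) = (r - 2)*(r + 3)*(r^2 - 9) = (r - 2)*(r + 3)^2*(r - 3)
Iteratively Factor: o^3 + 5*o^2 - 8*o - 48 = (o + 4)*(o^2 + o - 12) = (o - 3)*(o + 4)*(o + 4)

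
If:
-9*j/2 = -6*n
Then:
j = 4*n/3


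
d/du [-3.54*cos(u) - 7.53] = 3.54*sin(u)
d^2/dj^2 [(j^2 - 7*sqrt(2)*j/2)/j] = 0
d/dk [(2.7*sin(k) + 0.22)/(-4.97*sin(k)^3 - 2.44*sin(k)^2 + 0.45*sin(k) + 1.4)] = (26.838*sin(k)^3 + 9.8682*sin(k)^2 + 1.0736*sin(k) + 3.681)*cos(k)/(24.7009*sin(k)^6 + 24.2536*sin(k)^5 + 1.4806*sin(k)^4 - 16.112*sin(k)^3 - 6.6295*sin(k)^2 + 1.26*sin(k) + 1.96)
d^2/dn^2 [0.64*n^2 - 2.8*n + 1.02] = 1.28000000000000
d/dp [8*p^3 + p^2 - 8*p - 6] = 24*p^2 + 2*p - 8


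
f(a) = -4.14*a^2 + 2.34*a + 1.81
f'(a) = 2.34 - 8.28*a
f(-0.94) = -4.05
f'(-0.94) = 10.12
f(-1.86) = -16.87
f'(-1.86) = 17.74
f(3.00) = -28.43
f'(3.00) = -22.50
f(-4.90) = -109.06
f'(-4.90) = 42.91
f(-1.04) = -5.10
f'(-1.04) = 10.95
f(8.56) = -281.51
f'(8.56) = -68.54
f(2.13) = -11.99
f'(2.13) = -15.30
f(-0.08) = 1.60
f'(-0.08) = 3.00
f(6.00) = -133.19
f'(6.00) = -47.34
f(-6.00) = -161.27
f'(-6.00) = 52.02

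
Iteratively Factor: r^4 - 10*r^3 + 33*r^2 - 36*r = (r - 3)*(r^3 - 7*r^2 + 12*r) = (r - 3)^2*(r^2 - 4*r) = (r - 4)*(r - 3)^2*(r)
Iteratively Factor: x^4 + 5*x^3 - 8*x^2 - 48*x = (x - 3)*(x^3 + 8*x^2 + 16*x) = (x - 3)*(x + 4)*(x^2 + 4*x) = (x - 3)*(x + 4)^2*(x)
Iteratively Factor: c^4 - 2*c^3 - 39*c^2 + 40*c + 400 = (c - 5)*(c^3 + 3*c^2 - 24*c - 80) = (c - 5)^2*(c^2 + 8*c + 16) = (c - 5)^2*(c + 4)*(c + 4)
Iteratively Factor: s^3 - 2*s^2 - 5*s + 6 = (s - 3)*(s^2 + s - 2) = (s - 3)*(s + 2)*(s - 1)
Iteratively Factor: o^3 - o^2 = (o)*(o^2 - o) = o*(o - 1)*(o)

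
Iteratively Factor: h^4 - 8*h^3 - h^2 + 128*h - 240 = (h - 3)*(h^3 - 5*h^2 - 16*h + 80) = (h - 3)*(h + 4)*(h^2 - 9*h + 20) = (h - 5)*(h - 3)*(h + 4)*(h - 4)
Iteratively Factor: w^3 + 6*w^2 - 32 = (w - 2)*(w^2 + 8*w + 16) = (w - 2)*(w + 4)*(w + 4)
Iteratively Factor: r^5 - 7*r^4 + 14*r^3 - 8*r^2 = (r - 1)*(r^4 - 6*r^3 + 8*r^2) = r*(r - 1)*(r^3 - 6*r^2 + 8*r) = r^2*(r - 1)*(r^2 - 6*r + 8) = r^2*(r - 4)*(r - 1)*(r - 2)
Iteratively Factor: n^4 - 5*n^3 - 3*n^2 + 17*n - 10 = (n - 1)*(n^3 - 4*n^2 - 7*n + 10) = (n - 1)*(n + 2)*(n^2 - 6*n + 5) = (n - 5)*(n - 1)*(n + 2)*(n - 1)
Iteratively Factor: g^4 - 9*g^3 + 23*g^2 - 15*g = (g - 1)*(g^3 - 8*g^2 + 15*g) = g*(g - 1)*(g^2 - 8*g + 15) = g*(g - 3)*(g - 1)*(g - 5)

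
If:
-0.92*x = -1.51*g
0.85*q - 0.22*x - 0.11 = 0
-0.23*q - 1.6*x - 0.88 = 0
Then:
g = -0.33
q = -0.01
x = -0.55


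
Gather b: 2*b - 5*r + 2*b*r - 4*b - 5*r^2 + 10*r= b*(2*r - 2) - 5*r^2 + 5*r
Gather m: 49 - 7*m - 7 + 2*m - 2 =40 - 5*m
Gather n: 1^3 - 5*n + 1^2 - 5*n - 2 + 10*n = 0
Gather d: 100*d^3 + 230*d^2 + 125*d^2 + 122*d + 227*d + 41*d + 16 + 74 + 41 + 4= 100*d^3 + 355*d^2 + 390*d + 135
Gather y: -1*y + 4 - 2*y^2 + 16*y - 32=-2*y^2 + 15*y - 28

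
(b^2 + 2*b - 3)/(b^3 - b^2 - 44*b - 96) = (b - 1)/(b^2 - 4*b - 32)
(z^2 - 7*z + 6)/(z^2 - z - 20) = (-z^2 + 7*z - 6)/(-z^2 + z + 20)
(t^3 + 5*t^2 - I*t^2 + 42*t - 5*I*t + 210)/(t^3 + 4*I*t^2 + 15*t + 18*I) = (t^2 + t*(5 - 7*I) - 35*I)/(t^2 - 2*I*t + 3)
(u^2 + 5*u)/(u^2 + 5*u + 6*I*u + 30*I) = u/(u + 6*I)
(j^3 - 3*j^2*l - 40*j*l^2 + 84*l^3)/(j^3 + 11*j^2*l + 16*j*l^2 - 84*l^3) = (j - 7*l)/(j + 7*l)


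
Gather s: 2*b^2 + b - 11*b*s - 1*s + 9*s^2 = 2*b^2 + b + 9*s^2 + s*(-11*b - 1)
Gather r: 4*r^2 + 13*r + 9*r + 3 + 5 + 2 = 4*r^2 + 22*r + 10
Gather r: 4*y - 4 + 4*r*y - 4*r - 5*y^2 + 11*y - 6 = r*(4*y - 4) - 5*y^2 + 15*y - 10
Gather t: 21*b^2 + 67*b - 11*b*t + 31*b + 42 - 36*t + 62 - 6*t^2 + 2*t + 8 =21*b^2 + 98*b - 6*t^2 + t*(-11*b - 34) + 112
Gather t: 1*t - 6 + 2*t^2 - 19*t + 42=2*t^2 - 18*t + 36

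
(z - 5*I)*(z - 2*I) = z^2 - 7*I*z - 10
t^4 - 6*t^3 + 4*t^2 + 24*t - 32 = (t - 4)*(t - 2)^2*(t + 2)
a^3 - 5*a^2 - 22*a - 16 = (a - 8)*(a + 1)*(a + 2)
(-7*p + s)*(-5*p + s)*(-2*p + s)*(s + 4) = -70*p^3*s - 280*p^3 + 59*p^2*s^2 + 236*p^2*s - 14*p*s^3 - 56*p*s^2 + s^4 + 4*s^3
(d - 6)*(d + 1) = d^2 - 5*d - 6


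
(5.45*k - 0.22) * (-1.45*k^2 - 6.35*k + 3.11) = -7.9025*k^3 - 34.2885*k^2 + 18.3465*k - 0.6842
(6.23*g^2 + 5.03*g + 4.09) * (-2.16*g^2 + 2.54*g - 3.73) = -13.4568*g^4 + 4.9594*g^3 - 19.2961*g^2 - 8.3733*g - 15.2557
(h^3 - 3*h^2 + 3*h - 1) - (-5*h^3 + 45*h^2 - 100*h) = 6*h^3 - 48*h^2 + 103*h - 1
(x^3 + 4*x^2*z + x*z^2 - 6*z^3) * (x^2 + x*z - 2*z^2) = x^5 + 5*x^4*z + 3*x^3*z^2 - 13*x^2*z^3 - 8*x*z^4 + 12*z^5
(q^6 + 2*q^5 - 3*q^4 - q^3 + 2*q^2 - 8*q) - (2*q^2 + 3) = q^6 + 2*q^5 - 3*q^4 - q^3 - 8*q - 3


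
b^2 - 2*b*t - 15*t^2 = (b - 5*t)*(b + 3*t)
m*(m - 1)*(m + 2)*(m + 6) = m^4 + 7*m^3 + 4*m^2 - 12*m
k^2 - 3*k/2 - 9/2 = (k - 3)*(k + 3/2)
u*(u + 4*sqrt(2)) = u^2 + 4*sqrt(2)*u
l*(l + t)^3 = l^4 + 3*l^3*t + 3*l^2*t^2 + l*t^3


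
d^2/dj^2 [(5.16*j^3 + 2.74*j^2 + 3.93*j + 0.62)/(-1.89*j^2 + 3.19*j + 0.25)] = (-2.8421709430404e-14*j^5 - 2.8421709430404e-14*j^4 - 171.009726*j^3 - 45.746712*j^2 + 9.351702*j - 7.278414)/(6.751269*j^6 - 34.184997*j^5 + 55.019412*j^4 - 23.418109*j^3 - 7.2777*j^2 - 0.598125*j - 0.015625)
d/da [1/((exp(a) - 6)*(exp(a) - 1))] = (7 - 2*exp(a))*exp(a)/(exp(4*a) - 14*exp(3*a) + 61*exp(2*a) - 84*exp(a) + 36)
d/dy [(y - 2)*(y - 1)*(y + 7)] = 3*y^2 + 8*y - 19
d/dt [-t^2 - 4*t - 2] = -2*t - 4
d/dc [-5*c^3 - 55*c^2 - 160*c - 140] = -15*c^2 - 110*c - 160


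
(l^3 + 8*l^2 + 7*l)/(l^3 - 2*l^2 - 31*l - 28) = l*(l + 7)/(l^2 - 3*l - 28)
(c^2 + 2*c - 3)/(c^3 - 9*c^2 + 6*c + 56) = (c^2 + 2*c - 3)/(c^3 - 9*c^2 + 6*c + 56)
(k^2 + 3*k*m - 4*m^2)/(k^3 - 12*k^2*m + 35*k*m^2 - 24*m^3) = (k + 4*m)/(k^2 - 11*k*m + 24*m^2)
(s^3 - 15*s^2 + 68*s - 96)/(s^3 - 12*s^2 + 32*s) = (s - 3)/s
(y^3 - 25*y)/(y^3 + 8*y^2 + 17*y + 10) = y*(y - 5)/(y^2 + 3*y + 2)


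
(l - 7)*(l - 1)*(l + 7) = l^3 - l^2 - 49*l + 49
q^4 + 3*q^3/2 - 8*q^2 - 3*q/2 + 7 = (q - 2)*(q - 1)*(q + 1)*(q + 7/2)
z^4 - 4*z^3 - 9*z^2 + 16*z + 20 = (z - 5)*(z - 2)*(z + 1)*(z + 2)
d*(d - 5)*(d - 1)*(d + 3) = d^4 - 3*d^3 - 13*d^2 + 15*d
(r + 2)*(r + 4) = r^2 + 6*r + 8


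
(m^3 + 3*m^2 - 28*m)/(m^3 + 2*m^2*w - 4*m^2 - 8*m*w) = (m + 7)/(m + 2*w)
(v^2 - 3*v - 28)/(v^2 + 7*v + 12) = (v - 7)/(v + 3)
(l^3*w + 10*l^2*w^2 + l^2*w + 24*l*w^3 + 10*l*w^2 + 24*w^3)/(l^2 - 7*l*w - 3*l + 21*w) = w*(l^3 + 10*l^2*w + l^2 + 24*l*w^2 + 10*l*w + 24*w^2)/(l^2 - 7*l*w - 3*l + 21*w)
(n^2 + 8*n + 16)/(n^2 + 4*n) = (n + 4)/n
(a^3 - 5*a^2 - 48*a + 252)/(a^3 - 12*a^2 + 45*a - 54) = (a^2 + a - 42)/(a^2 - 6*a + 9)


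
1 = 1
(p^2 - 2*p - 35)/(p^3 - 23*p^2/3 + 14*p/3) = 3*(p + 5)/(p*(3*p - 2))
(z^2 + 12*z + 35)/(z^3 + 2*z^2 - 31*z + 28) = (z + 5)/(z^2 - 5*z + 4)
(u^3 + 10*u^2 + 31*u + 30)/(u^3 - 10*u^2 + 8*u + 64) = (u^2 + 8*u + 15)/(u^2 - 12*u + 32)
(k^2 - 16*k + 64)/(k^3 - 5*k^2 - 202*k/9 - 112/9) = 9*(k - 8)/(9*k^2 + 27*k + 14)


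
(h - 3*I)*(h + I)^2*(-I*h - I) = -I*h^4 - h^3 - I*h^3 - h^2 - 5*I*h^2 + 3*h - 5*I*h + 3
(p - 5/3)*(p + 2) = p^2 + p/3 - 10/3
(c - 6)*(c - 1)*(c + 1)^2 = c^4 - 5*c^3 - 7*c^2 + 5*c + 6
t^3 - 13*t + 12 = (t - 3)*(t - 1)*(t + 4)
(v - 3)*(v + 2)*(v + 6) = v^3 + 5*v^2 - 12*v - 36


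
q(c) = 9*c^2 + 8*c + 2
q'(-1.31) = -15.58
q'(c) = 18*c + 8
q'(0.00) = 8.00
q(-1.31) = 6.96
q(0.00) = 2.00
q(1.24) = 25.76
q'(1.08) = 27.44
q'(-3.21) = -49.78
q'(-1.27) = -14.86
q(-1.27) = 6.36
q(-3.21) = 69.06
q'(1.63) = 37.34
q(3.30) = 126.41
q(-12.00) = 1202.00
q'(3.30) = 67.40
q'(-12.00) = -208.00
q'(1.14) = 28.52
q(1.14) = 22.82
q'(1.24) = 30.32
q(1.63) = 38.95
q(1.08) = 21.14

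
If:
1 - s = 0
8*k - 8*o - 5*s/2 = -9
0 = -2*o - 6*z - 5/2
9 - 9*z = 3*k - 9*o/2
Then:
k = -67/16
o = -27/8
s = 1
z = 17/24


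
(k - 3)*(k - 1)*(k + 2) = k^3 - 2*k^2 - 5*k + 6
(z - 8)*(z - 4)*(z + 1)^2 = z^4 - 10*z^3 + 9*z^2 + 52*z + 32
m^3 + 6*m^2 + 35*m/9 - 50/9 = (m - 2/3)*(m + 5/3)*(m + 5)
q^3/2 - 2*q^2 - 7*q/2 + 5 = (q/2 + 1)*(q - 5)*(q - 1)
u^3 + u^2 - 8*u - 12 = (u - 3)*(u + 2)^2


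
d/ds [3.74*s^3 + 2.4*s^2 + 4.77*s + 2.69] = 11.22*s^2 + 4.8*s + 4.77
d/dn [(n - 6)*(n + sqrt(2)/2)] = 2*n - 6 + sqrt(2)/2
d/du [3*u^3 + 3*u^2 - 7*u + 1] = 9*u^2 + 6*u - 7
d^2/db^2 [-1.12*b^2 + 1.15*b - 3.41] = -2.24000000000000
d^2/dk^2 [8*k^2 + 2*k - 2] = 16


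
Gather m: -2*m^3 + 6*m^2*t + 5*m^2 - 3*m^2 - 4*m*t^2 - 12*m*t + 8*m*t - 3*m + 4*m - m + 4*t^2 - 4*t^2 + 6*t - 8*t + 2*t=-2*m^3 + m^2*(6*t + 2) + m*(-4*t^2 - 4*t)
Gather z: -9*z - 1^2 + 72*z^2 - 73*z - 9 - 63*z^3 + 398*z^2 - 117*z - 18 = -63*z^3 + 470*z^2 - 199*z - 28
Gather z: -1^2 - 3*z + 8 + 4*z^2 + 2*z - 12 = 4*z^2 - z - 5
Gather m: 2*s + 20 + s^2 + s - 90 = s^2 + 3*s - 70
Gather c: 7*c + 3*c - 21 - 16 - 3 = 10*c - 40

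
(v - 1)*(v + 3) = v^2 + 2*v - 3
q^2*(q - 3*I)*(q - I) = q^4 - 4*I*q^3 - 3*q^2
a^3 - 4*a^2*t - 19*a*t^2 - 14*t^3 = (a - 7*t)*(a + t)*(a + 2*t)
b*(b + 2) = b^2 + 2*b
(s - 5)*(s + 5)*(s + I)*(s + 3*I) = s^4 + 4*I*s^3 - 28*s^2 - 100*I*s + 75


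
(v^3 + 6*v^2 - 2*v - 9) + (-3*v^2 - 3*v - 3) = v^3 + 3*v^2 - 5*v - 12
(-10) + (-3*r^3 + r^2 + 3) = -3*r^3 + r^2 - 7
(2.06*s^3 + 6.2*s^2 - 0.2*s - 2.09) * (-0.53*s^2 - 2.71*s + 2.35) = -1.0918*s^5 - 8.8686*s^4 - 11.855*s^3 + 16.2197*s^2 + 5.1939*s - 4.9115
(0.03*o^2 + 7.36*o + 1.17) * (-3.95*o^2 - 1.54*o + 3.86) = -0.1185*o^4 - 29.1182*o^3 - 15.8401*o^2 + 26.6078*o + 4.5162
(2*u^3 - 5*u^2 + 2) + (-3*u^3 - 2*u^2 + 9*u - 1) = -u^3 - 7*u^2 + 9*u + 1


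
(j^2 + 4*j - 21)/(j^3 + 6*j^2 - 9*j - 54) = (j + 7)/(j^2 + 9*j + 18)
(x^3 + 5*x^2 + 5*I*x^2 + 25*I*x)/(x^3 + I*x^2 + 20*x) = (x + 5)/(x - 4*I)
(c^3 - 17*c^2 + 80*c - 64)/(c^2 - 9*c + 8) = c - 8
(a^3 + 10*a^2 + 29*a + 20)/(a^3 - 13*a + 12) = (a^2 + 6*a + 5)/(a^2 - 4*a + 3)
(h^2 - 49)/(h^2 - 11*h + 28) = (h + 7)/(h - 4)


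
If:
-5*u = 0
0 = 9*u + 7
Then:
No Solution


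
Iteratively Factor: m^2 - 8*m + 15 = (m - 5)*(m - 3)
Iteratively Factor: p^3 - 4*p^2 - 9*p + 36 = (p + 3)*(p^2 - 7*p + 12) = (p - 4)*(p + 3)*(p - 3)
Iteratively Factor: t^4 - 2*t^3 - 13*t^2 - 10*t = (t - 5)*(t^3 + 3*t^2 + 2*t) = (t - 5)*(t + 2)*(t^2 + t) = t*(t - 5)*(t + 2)*(t + 1)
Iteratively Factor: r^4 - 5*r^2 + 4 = (r - 1)*(r^3 + r^2 - 4*r - 4) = (r - 1)*(r + 2)*(r^2 - r - 2) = (r - 2)*(r - 1)*(r + 2)*(r + 1)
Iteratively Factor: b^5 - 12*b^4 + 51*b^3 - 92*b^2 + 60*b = (b)*(b^4 - 12*b^3 + 51*b^2 - 92*b + 60) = b*(b - 2)*(b^3 - 10*b^2 + 31*b - 30) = b*(b - 5)*(b - 2)*(b^2 - 5*b + 6) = b*(b - 5)*(b - 2)^2*(b - 3)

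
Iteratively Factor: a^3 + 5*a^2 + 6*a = (a + 2)*(a^2 + 3*a) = (a + 2)*(a + 3)*(a)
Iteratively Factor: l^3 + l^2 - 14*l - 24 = (l + 3)*(l^2 - 2*l - 8) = (l + 2)*(l + 3)*(l - 4)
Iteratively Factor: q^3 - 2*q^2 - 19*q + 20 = (q + 4)*(q^2 - 6*q + 5) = (q - 5)*(q + 4)*(q - 1)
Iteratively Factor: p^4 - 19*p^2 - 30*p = (p - 5)*(p^3 + 5*p^2 + 6*p) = p*(p - 5)*(p^2 + 5*p + 6) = p*(p - 5)*(p + 3)*(p + 2)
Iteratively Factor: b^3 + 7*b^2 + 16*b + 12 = (b + 2)*(b^2 + 5*b + 6) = (b + 2)^2*(b + 3)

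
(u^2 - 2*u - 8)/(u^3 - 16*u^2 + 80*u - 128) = (u + 2)/(u^2 - 12*u + 32)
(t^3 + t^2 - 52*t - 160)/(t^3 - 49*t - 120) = (t + 4)/(t + 3)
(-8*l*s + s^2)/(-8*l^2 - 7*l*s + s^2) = s/(l + s)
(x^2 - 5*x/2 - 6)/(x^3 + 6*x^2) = (x^2 - 5*x/2 - 6)/(x^2*(x + 6))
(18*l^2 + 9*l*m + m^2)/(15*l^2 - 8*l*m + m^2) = (18*l^2 + 9*l*m + m^2)/(15*l^2 - 8*l*m + m^2)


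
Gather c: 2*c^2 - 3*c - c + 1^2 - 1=2*c^2 - 4*c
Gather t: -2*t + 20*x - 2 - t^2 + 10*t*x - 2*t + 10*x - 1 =-t^2 + t*(10*x - 4) + 30*x - 3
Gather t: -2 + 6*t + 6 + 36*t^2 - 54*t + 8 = 36*t^2 - 48*t + 12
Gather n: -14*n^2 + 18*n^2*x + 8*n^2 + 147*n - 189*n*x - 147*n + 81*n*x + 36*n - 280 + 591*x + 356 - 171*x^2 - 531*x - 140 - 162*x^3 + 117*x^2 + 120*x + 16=n^2*(18*x - 6) + n*(36 - 108*x) - 162*x^3 - 54*x^2 + 180*x - 48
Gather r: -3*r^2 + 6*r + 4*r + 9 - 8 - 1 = -3*r^2 + 10*r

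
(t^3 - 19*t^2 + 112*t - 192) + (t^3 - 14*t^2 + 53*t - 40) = 2*t^3 - 33*t^2 + 165*t - 232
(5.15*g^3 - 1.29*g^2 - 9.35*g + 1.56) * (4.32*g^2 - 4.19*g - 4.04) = 22.248*g^5 - 27.1513*g^4 - 55.7929*g^3 + 51.1273*g^2 + 31.2376*g - 6.3024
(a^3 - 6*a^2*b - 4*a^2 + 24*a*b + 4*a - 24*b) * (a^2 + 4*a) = a^5 - 6*a^4*b - 12*a^3 + 72*a^2*b + 16*a^2 - 96*a*b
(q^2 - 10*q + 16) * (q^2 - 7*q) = q^4 - 17*q^3 + 86*q^2 - 112*q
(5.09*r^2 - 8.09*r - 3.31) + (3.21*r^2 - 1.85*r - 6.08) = 8.3*r^2 - 9.94*r - 9.39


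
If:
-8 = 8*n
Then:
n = -1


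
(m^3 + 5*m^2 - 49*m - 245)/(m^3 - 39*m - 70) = (m + 7)/(m + 2)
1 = 1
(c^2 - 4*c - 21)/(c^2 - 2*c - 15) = (c - 7)/(c - 5)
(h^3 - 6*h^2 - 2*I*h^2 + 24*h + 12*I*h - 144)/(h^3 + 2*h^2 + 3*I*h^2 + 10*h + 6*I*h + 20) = (h^3 + h^2*(-6 - 2*I) + h*(24 + 12*I) - 144)/(h^3 + h^2*(2 + 3*I) + h*(10 + 6*I) + 20)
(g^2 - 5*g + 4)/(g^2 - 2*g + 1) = (g - 4)/(g - 1)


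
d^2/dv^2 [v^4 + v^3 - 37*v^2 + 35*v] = 12*v^2 + 6*v - 74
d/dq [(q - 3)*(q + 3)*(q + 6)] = 3*q^2 + 12*q - 9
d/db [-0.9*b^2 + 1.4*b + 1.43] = 1.4 - 1.8*b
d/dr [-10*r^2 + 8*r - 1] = 8 - 20*r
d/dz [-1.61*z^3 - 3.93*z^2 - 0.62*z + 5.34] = -4.83*z^2 - 7.86*z - 0.62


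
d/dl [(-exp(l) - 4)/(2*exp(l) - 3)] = 11*exp(l)/(2*exp(l) - 3)^2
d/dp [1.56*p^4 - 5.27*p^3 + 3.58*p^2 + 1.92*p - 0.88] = 6.24*p^3 - 15.81*p^2 + 7.16*p + 1.92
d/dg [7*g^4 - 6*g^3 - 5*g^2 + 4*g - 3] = 28*g^3 - 18*g^2 - 10*g + 4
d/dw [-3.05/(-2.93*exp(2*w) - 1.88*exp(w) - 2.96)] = (-17.873*exp(w) - 5.734)*exp(w)/(2.93*exp(2*w) + 1.88*exp(w) + 2.96)^2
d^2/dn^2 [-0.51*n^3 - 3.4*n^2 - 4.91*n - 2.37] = -3.06*n - 6.8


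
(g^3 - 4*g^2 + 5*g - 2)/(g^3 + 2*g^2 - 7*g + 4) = (g - 2)/(g + 4)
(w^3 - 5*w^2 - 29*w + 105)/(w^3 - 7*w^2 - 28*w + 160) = (w^2 - 10*w + 21)/(w^2 - 12*w + 32)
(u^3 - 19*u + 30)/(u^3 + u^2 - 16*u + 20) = (u - 3)/(u - 2)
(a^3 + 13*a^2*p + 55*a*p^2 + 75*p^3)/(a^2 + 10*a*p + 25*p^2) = a + 3*p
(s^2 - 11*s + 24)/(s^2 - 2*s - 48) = (s - 3)/(s + 6)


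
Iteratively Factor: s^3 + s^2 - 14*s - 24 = (s + 3)*(s^2 - 2*s - 8) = (s - 4)*(s + 3)*(s + 2)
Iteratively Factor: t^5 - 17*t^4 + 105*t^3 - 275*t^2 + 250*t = (t - 5)*(t^4 - 12*t^3 + 45*t^2 - 50*t) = (t - 5)^2*(t^3 - 7*t^2 + 10*t) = (t - 5)^2*(t - 2)*(t^2 - 5*t) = t*(t - 5)^2*(t - 2)*(t - 5)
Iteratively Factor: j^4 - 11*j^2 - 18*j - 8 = (j + 2)*(j^3 - 2*j^2 - 7*j - 4) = (j + 1)*(j + 2)*(j^2 - 3*j - 4) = (j - 4)*(j + 1)*(j + 2)*(j + 1)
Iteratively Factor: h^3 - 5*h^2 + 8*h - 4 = (h - 1)*(h^2 - 4*h + 4) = (h - 2)*(h - 1)*(h - 2)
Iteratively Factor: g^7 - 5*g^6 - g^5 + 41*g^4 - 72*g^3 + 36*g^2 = (g - 3)*(g^6 - 2*g^5 - 7*g^4 + 20*g^3 - 12*g^2) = (g - 3)*(g - 1)*(g^5 - g^4 - 8*g^3 + 12*g^2) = g*(g - 3)*(g - 1)*(g^4 - g^3 - 8*g^2 + 12*g) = g^2*(g - 3)*(g - 1)*(g^3 - g^2 - 8*g + 12) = g^2*(g - 3)*(g - 2)*(g - 1)*(g^2 + g - 6) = g^2*(g - 3)*(g - 2)^2*(g - 1)*(g + 3)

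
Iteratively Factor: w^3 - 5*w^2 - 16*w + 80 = (w - 4)*(w^2 - w - 20) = (w - 5)*(w - 4)*(w + 4)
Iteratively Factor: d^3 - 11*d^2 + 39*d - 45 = (d - 5)*(d^2 - 6*d + 9) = (d - 5)*(d - 3)*(d - 3)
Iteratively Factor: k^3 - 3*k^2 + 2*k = (k - 1)*(k^2 - 2*k) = (k - 2)*(k - 1)*(k)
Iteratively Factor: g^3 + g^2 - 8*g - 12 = (g - 3)*(g^2 + 4*g + 4) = (g - 3)*(g + 2)*(g + 2)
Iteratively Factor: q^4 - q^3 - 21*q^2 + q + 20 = (q + 4)*(q^3 - 5*q^2 - q + 5) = (q - 5)*(q + 4)*(q^2 - 1) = (q - 5)*(q + 1)*(q + 4)*(q - 1)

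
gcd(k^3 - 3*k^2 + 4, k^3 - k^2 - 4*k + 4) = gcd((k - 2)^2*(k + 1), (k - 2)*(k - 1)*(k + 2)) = k - 2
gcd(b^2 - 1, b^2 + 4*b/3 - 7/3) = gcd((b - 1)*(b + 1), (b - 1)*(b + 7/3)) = b - 1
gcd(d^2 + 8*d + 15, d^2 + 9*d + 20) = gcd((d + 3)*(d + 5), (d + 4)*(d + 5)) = d + 5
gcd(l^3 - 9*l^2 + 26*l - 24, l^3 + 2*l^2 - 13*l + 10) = l - 2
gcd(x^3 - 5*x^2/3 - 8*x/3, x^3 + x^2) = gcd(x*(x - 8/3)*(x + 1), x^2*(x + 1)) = x^2 + x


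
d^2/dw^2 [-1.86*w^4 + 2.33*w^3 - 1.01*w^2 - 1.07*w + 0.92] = -22.32*w^2 + 13.98*w - 2.02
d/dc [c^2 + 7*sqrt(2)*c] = 2*c + 7*sqrt(2)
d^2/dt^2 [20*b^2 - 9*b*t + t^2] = 2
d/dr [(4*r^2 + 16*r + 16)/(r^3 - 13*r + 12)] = 4*(2*(r + 2)*(r^3 - 13*r + 12) - (3*r^2 - 13)*(r^2 + 4*r + 4))/(r^3 - 13*r + 12)^2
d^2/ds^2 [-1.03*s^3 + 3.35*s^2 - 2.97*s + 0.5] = 6.7 - 6.18*s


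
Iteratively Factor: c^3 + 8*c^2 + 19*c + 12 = (c + 3)*(c^2 + 5*c + 4) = (c + 3)*(c + 4)*(c + 1)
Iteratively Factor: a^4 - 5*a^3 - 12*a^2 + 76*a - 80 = (a - 5)*(a^3 - 12*a + 16) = (a - 5)*(a - 2)*(a^2 + 2*a - 8) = (a - 5)*(a - 2)*(a + 4)*(a - 2)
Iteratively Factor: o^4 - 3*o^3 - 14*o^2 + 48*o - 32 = (o - 1)*(o^3 - 2*o^2 - 16*o + 32) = (o - 2)*(o - 1)*(o^2 - 16) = (o - 2)*(o - 1)*(o + 4)*(o - 4)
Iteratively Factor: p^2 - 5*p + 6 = (p - 3)*(p - 2)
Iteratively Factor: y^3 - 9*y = (y)*(y^2 - 9) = y*(y + 3)*(y - 3)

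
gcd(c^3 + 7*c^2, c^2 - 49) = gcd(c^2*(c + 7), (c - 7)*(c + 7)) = c + 7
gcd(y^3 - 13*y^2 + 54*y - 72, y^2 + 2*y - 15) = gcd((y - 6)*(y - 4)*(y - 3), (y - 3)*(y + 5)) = y - 3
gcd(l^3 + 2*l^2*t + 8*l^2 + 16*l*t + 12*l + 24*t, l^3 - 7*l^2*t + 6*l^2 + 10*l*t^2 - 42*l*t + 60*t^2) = l + 6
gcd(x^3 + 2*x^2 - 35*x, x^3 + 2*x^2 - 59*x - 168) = x + 7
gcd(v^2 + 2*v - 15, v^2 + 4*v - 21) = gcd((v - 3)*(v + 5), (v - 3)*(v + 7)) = v - 3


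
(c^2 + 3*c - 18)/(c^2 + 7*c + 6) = (c - 3)/(c + 1)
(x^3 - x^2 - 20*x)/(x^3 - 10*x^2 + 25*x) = (x + 4)/(x - 5)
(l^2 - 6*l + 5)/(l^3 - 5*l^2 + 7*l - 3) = (l - 5)/(l^2 - 4*l + 3)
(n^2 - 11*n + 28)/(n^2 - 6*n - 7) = (n - 4)/(n + 1)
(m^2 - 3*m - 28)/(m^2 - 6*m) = (m^2 - 3*m - 28)/(m*(m - 6))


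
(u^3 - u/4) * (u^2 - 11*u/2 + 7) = u^5 - 11*u^4/2 + 27*u^3/4 + 11*u^2/8 - 7*u/4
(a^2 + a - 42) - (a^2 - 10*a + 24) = 11*a - 66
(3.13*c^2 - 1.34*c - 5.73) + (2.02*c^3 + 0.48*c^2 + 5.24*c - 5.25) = 2.02*c^3 + 3.61*c^2 + 3.9*c - 10.98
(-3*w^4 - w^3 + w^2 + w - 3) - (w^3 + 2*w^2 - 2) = -3*w^4 - 2*w^3 - w^2 + w - 1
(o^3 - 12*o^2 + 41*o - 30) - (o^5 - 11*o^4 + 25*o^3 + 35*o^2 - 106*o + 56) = -o^5 + 11*o^4 - 24*o^3 - 47*o^2 + 147*o - 86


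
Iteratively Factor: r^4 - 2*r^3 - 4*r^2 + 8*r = (r - 2)*(r^3 - 4*r) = (r - 2)^2*(r^2 + 2*r) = (r - 2)^2*(r + 2)*(r)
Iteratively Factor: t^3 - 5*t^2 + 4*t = (t)*(t^2 - 5*t + 4) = t*(t - 1)*(t - 4)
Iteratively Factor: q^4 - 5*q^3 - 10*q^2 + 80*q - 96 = (q - 4)*(q^3 - q^2 - 14*q + 24) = (q - 4)*(q - 3)*(q^2 + 2*q - 8) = (q - 4)*(q - 3)*(q - 2)*(q + 4)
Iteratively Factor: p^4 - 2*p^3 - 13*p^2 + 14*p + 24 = (p + 3)*(p^3 - 5*p^2 + 2*p + 8) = (p - 2)*(p + 3)*(p^2 - 3*p - 4) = (p - 4)*(p - 2)*(p + 3)*(p + 1)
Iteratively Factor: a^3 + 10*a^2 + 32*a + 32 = (a + 4)*(a^2 + 6*a + 8) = (a + 4)^2*(a + 2)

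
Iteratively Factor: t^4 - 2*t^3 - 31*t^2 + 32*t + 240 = (t - 4)*(t^3 + 2*t^2 - 23*t - 60) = (t - 5)*(t - 4)*(t^2 + 7*t + 12) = (t - 5)*(t - 4)*(t + 4)*(t + 3)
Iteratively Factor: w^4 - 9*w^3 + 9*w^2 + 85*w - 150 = (w - 5)*(w^3 - 4*w^2 - 11*w + 30) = (w - 5)^2*(w^2 + w - 6) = (w - 5)^2*(w + 3)*(w - 2)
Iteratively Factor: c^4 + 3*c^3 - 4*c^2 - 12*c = (c + 3)*(c^3 - 4*c) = (c + 2)*(c + 3)*(c^2 - 2*c) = (c - 2)*(c + 2)*(c + 3)*(c)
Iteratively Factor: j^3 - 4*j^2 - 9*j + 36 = (j - 4)*(j^2 - 9) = (j - 4)*(j - 3)*(j + 3)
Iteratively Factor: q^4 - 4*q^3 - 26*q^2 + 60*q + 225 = (q - 5)*(q^3 + q^2 - 21*q - 45) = (q - 5)^2*(q^2 + 6*q + 9) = (q - 5)^2*(q + 3)*(q + 3)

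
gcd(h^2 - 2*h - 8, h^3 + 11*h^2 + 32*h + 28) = h + 2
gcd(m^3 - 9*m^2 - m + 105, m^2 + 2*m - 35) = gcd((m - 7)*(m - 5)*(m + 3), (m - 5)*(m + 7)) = m - 5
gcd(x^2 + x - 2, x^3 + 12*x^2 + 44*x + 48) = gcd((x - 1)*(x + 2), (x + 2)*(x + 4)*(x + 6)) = x + 2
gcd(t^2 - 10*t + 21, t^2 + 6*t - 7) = 1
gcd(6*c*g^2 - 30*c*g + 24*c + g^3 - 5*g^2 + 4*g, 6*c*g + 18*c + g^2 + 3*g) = 6*c + g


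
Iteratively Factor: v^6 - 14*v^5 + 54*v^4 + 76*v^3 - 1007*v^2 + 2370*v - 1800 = (v - 5)*(v^5 - 9*v^4 + 9*v^3 + 121*v^2 - 402*v + 360) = (v - 5)*(v - 3)*(v^4 - 6*v^3 - 9*v^2 + 94*v - 120) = (v - 5)*(v - 3)*(v - 2)*(v^3 - 4*v^2 - 17*v + 60) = (v - 5)^2*(v - 3)*(v - 2)*(v^2 + v - 12) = (v - 5)^2*(v - 3)*(v - 2)*(v + 4)*(v - 3)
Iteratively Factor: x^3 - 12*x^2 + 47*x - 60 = (x - 3)*(x^2 - 9*x + 20) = (x - 4)*(x - 3)*(x - 5)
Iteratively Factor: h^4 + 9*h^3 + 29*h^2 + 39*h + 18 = (h + 1)*(h^3 + 8*h^2 + 21*h + 18) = (h + 1)*(h + 3)*(h^2 + 5*h + 6) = (h + 1)*(h + 2)*(h + 3)*(h + 3)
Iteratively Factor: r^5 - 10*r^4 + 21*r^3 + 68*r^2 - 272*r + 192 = (r - 4)*(r^4 - 6*r^3 - 3*r^2 + 56*r - 48) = (r - 4)*(r - 1)*(r^3 - 5*r^2 - 8*r + 48) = (r - 4)*(r - 1)*(r + 3)*(r^2 - 8*r + 16) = (r - 4)^2*(r - 1)*(r + 3)*(r - 4)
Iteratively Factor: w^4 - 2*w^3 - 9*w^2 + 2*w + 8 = (w + 1)*(w^3 - 3*w^2 - 6*w + 8) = (w - 1)*(w + 1)*(w^2 - 2*w - 8) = (w - 4)*(w - 1)*(w + 1)*(w + 2)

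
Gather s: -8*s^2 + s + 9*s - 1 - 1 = -8*s^2 + 10*s - 2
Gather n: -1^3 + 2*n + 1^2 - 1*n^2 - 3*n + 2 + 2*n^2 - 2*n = n^2 - 3*n + 2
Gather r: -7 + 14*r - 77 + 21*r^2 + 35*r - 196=21*r^2 + 49*r - 280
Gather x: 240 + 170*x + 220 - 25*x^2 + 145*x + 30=-25*x^2 + 315*x + 490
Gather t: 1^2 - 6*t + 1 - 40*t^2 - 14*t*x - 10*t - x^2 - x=-40*t^2 + t*(-14*x - 16) - x^2 - x + 2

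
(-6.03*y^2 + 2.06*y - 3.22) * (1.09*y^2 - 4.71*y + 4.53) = -6.5727*y^4 + 30.6467*y^3 - 40.5283*y^2 + 24.498*y - 14.5866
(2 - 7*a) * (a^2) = -7*a^3 + 2*a^2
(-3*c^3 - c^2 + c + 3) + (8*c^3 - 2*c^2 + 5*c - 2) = 5*c^3 - 3*c^2 + 6*c + 1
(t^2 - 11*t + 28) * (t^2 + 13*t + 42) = t^4 + 2*t^3 - 73*t^2 - 98*t + 1176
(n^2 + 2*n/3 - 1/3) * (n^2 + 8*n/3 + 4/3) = n^4 + 10*n^3/3 + 25*n^2/9 - 4/9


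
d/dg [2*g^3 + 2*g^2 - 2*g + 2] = 6*g^2 + 4*g - 2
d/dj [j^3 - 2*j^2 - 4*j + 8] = 3*j^2 - 4*j - 4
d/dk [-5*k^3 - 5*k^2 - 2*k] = -15*k^2 - 10*k - 2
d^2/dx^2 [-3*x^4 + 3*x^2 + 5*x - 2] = 6 - 36*x^2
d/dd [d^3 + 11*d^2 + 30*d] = 3*d^2 + 22*d + 30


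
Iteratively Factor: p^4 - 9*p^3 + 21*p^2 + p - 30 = (p - 2)*(p^3 - 7*p^2 + 7*p + 15) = (p - 2)*(p + 1)*(p^2 - 8*p + 15) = (p - 5)*(p - 2)*(p + 1)*(p - 3)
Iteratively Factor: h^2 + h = (h + 1)*(h)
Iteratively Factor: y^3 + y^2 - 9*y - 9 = (y + 1)*(y^2 - 9) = (y + 1)*(y + 3)*(y - 3)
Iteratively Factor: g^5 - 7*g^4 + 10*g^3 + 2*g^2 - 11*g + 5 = (g + 1)*(g^4 - 8*g^3 + 18*g^2 - 16*g + 5) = (g - 1)*(g + 1)*(g^3 - 7*g^2 + 11*g - 5) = (g - 1)^2*(g + 1)*(g^2 - 6*g + 5) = (g - 1)^3*(g + 1)*(g - 5)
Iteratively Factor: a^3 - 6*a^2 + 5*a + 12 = (a - 3)*(a^2 - 3*a - 4) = (a - 4)*(a - 3)*(a + 1)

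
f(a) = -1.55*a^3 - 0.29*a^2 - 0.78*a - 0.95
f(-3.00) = 40.63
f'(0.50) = -2.23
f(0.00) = -0.95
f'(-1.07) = -5.48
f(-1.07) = 1.45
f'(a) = -4.65*a^2 - 0.58*a - 0.78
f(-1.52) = 5.01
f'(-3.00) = -40.89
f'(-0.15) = -0.80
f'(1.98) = -20.16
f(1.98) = -15.66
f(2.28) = -22.61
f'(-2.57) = -30.00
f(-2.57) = 25.45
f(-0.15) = -0.83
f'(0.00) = -0.78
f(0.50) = -1.61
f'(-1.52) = -10.64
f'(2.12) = -22.91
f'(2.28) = -26.27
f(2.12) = -18.68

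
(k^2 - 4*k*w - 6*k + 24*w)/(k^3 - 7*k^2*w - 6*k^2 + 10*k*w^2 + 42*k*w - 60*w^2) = (k - 4*w)/(k^2 - 7*k*w + 10*w^2)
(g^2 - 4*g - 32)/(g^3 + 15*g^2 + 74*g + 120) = (g - 8)/(g^2 + 11*g + 30)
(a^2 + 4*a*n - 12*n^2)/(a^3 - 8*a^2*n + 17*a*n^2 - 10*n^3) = (a + 6*n)/(a^2 - 6*a*n + 5*n^2)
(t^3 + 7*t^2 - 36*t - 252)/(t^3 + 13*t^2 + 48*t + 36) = (t^2 + t - 42)/(t^2 + 7*t + 6)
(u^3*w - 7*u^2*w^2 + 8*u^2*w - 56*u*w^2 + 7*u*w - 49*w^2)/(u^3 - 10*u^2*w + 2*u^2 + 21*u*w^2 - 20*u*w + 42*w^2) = w*(u^2 + 8*u + 7)/(u^2 - 3*u*w + 2*u - 6*w)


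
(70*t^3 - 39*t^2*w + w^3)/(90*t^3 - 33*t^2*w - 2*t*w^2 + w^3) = (14*t^2 - 5*t*w - w^2)/(18*t^2 - 3*t*w - w^2)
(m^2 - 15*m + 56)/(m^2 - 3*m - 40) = (m - 7)/(m + 5)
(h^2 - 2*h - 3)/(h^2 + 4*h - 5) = (h^2 - 2*h - 3)/(h^2 + 4*h - 5)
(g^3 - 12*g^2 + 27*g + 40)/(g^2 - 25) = (g^2 - 7*g - 8)/(g + 5)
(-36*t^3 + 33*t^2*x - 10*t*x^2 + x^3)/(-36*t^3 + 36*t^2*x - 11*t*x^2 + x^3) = (12*t^2 - 7*t*x + x^2)/(12*t^2 - 8*t*x + x^2)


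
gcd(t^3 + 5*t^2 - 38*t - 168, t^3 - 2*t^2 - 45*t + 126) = t^2 + t - 42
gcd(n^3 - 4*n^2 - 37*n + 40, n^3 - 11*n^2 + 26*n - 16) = n^2 - 9*n + 8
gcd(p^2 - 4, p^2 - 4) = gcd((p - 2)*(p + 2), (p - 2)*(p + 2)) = p^2 - 4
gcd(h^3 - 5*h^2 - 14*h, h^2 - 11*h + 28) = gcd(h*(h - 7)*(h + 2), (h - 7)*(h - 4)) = h - 7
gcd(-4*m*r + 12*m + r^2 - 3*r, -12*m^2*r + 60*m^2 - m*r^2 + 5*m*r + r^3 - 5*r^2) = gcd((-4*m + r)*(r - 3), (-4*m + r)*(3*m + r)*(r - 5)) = -4*m + r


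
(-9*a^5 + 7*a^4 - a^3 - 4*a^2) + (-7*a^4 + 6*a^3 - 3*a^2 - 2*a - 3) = -9*a^5 + 5*a^3 - 7*a^2 - 2*a - 3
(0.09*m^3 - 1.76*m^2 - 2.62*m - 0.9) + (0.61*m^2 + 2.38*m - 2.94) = 0.09*m^3 - 1.15*m^2 - 0.24*m - 3.84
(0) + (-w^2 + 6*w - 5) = -w^2 + 6*w - 5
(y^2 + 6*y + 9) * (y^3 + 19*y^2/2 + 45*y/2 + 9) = y^5 + 31*y^4/2 + 177*y^3/2 + 459*y^2/2 + 513*y/2 + 81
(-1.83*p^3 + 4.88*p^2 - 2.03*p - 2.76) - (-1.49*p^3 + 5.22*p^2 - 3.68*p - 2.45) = -0.34*p^3 - 0.34*p^2 + 1.65*p - 0.31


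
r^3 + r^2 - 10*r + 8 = (r - 2)*(r - 1)*(r + 4)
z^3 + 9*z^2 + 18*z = z*(z + 3)*(z + 6)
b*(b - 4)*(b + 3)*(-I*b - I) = -I*b^4 + 13*I*b^2 + 12*I*b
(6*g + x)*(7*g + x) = 42*g^2 + 13*g*x + x^2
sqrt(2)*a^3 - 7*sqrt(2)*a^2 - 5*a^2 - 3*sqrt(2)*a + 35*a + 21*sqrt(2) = (a - 7)*(a - 3*sqrt(2))*(sqrt(2)*a + 1)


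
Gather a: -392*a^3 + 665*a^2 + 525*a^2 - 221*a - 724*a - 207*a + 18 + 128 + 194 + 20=-392*a^3 + 1190*a^2 - 1152*a + 360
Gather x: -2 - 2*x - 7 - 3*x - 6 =-5*x - 15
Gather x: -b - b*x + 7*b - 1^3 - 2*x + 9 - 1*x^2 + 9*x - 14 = 6*b - x^2 + x*(7 - b) - 6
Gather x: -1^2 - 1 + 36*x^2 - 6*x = 36*x^2 - 6*x - 2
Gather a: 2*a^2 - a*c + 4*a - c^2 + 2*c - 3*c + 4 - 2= 2*a^2 + a*(4 - c) - c^2 - c + 2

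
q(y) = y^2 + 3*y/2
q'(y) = 2*y + 3/2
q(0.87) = 2.06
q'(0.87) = 3.24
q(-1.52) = 0.03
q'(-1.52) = -1.54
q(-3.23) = 5.59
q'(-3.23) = -4.96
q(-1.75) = 0.44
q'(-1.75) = -2.00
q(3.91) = 21.15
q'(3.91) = 9.32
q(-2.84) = 3.81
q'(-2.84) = -4.18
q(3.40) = 16.66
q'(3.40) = 8.30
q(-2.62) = 2.93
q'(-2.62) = -3.74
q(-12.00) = 126.00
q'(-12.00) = -22.50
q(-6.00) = 27.00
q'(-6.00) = -10.50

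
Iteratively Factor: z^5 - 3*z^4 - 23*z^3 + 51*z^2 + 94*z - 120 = (z - 1)*(z^4 - 2*z^3 - 25*z^2 + 26*z + 120) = (z - 3)*(z - 1)*(z^3 + z^2 - 22*z - 40) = (z - 3)*(z - 1)*(z + 2)*(z^2 - z - 20) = (z - 3)*(z - 1)*(z + 2)*(z + 4)*(z - 5)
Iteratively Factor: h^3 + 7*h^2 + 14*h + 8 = (h + 1)*(h^2 + 6*h + 8) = (h + 1)*(h + 4)*(h + 2)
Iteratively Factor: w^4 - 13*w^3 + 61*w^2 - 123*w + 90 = (w - 2)*(w^3 - 11*w^2 + 39*w - 45) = (w - 3)*(w - 2)*(w^2 - 8*w + 15) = (w - 3)^2*(w - 2)*(w - 5)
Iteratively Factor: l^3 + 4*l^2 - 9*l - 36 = (l + 4)*(l^2 - 9) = (l - 3)*(l + 4)*(l + 3)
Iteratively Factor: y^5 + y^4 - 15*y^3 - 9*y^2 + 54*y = (y)*(y^4 + y^3 - 15*y^2 - 9*y + 54) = y*(y + 3)*(y^3 - 2*y^2 - 9*y + 18) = y*(y - 3)*(y + 3)*(y^2 + y - 6) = y*(y - 3)*(y + 3)^2*(y - 2)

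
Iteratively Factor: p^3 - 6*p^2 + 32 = (p - 4)*(p^2 - 2*p - 8) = (p - 4)^2*(p + 2)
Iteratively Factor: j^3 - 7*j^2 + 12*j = (j)*(j^2 - 7*j + 12) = j*(j - 3)*(j - 4)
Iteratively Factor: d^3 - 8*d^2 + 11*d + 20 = (d - 5)*(d^2 - 3*d - 4) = (d - 5)*(d - 4)*(d + 1)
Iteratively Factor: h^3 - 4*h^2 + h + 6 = (h - 2)*(h^2 - 2*h - 3) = (h - 3)*(h - 2)*(h + 1)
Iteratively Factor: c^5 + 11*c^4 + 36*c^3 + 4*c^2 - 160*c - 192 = (c + 4)*(c^4 + 7*c^3 + 8*c^2 - 28*c - 48) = (c + 3)*(c + 4)*(c^3 + 4*c^2 - 4*c - 16) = (c + 3)*(c + 4)^2*(c^2 - 4) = (c + 2)*(c + 3)*(c + 4)^2*(c - 2)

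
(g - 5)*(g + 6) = g^2 + g - 30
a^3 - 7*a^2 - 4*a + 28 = (a - 7)*(a - 2)*(a + 2)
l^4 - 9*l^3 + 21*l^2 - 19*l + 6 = (l - 6)*(l - 1)^3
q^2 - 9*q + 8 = (q - 8)*(q - 1)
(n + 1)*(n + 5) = n^2 + 6*n + 5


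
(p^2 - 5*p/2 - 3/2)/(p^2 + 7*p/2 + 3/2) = (p - 3)/(p + 3)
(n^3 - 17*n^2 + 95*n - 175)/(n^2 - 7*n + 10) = (n^2 - 12*n + 35)/(n - 2)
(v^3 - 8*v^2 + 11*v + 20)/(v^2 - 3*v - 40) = (-v^3 + 8*v^2 - 11*v - 20)/(-v^2 + 3*v + 40)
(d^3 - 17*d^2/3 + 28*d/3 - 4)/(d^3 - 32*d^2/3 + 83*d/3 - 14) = (d - 2)/(d - 7)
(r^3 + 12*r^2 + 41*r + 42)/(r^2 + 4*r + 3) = (r^2 + 9*r + 14)/(r + 1)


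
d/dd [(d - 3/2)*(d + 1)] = 2*d - 1/2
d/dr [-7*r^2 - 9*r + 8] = -14*r - 9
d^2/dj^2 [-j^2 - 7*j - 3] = -2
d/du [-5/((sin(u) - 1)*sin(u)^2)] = 5*(3*sin(u) - 2)*cos(u)/((sin(u) - 1)^2*sin(u)^3)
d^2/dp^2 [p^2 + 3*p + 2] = 2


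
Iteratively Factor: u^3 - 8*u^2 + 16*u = (u - 4)*(u^2 - 4*u) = (u - 4)^2*(u)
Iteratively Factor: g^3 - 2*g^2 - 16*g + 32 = (g - 4)*(g^2 + 2*g - 8) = (g - 4)*(g - 2)*(g + 4)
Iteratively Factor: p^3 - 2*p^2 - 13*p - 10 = (p - 5)*(p^2 + 3*p + 2) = (p - 5)*(p + 2)*(p + 1)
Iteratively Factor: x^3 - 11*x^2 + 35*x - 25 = (x - 5)*(x^2 - 6*x + 5) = (x - 5)*(x - 1)*(x - 5)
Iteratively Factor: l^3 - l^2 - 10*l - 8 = (l + 2)*(l^2 - 3*l - 4) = (l - 4)*(l + 2)*(l + 1)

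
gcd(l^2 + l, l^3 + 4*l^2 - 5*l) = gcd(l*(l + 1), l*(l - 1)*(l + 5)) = l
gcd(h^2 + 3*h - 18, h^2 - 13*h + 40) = 1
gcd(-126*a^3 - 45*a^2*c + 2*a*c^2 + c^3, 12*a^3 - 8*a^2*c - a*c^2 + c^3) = 3*a + c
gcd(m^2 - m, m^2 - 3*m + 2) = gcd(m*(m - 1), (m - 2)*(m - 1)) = m - 1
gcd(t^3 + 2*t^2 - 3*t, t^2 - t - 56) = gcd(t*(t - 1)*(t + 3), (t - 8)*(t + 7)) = 1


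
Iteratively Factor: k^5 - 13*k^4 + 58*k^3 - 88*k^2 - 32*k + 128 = (k - 4)*(k^4 - 9*k^3 + 22*k^2 - 32) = (k - 4)*(k - 2)*(k^3 - 7*k^2 + 8*k + 16) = (k - 4)*(k - 2)*(k + 1)*(k^2 - 8*k + 16) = (k - 4)^2*(k - 2)*(k + 1)*(k - 4)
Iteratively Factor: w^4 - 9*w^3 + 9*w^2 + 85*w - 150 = (w - 5)*(w^3 - 4*w^2 - 11*w + 30) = (w - 5)*(w + 3)*(w^2 - 7*w + 10) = (w - 5)^2*(w + 3)*(w - 2)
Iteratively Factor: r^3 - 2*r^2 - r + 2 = (r + 1)*(r^2 - 3*r + 2) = (r - 1)*(r + 1)*(r - 2)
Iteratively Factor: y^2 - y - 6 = (y + 2)*(y - 3)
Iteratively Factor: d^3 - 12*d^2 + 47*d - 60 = (d - 5)*(d^2 - 7*d + 12) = (d - 5)*(d - 3)*(d - 4)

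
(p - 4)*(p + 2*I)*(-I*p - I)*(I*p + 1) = p^4 - 3*p^3 + I*p^3 - 2*p^2 - 3*I*p^2 - 6*p - 4*I*p - 8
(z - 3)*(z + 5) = z^2 + 2*z - 15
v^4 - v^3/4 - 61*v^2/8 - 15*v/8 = v*(v - 3)*(v + 1/4)*(v + 5/2)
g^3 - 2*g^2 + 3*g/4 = g*(g - 3/2)*(g - 1/2)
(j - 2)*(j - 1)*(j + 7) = j^3 + 4*j^2 - 19*j + 14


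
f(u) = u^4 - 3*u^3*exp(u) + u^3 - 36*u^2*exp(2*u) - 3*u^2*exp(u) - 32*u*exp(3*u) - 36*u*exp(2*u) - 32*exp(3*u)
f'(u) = -3*u^3*exp(u) + 4*u^3 - 72*u^2*exp(2*u) - 12*u^2*exp(u) + 3*u^2 - 96*u*exp(3*u) - 144*u*exp(2*u) - 6*u*exp(u) - 128*exp(3*u) - 36*exp(2*u)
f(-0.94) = 0.08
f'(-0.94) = 1.57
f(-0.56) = -0.04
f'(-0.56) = -6.33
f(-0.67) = 0.34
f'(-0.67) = -1.25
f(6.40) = -52240221431.98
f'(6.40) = -163258163545.06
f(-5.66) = 846.51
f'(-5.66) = -628.52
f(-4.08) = 211.66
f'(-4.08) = -221.43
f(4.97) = -592982442.21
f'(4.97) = -1860475097.89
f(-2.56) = 27.71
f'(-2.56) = -49.23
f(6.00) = -14954221811.56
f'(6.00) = -46793407258.85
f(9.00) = -170468194975784.45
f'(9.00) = -528262268727933.72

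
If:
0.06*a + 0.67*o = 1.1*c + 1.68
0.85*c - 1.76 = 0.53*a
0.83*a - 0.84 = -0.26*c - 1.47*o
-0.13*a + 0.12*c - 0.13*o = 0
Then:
No Solution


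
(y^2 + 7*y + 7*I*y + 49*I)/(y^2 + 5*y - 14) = (y + 7*I)/(y - 2)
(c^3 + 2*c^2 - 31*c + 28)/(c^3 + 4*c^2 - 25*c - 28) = (c - 1)/(c + 1)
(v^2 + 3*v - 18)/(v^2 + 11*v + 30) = (v - 3)/(v + 5)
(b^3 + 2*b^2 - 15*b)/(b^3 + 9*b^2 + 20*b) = (b - 3)/(b + 4)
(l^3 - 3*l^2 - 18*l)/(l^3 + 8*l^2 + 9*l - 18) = l*(l - 6)/(l^2 + 5*l - 6)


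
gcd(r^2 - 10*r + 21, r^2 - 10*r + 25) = 1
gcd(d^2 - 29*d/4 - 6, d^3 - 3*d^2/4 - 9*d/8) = d + 3/4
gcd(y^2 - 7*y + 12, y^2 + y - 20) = y - 4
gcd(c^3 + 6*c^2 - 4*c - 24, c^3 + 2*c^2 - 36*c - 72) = c^2 + 8*c + 12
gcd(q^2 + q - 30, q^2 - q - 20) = q - 5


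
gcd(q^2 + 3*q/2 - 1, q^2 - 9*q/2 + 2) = q - 1/2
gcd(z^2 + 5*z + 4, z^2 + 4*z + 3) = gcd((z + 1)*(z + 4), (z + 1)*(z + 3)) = z + 1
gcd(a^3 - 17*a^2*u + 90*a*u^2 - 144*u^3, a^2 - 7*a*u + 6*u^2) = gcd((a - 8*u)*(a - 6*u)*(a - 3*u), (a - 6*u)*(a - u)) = -a + 6*u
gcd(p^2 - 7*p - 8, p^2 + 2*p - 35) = 1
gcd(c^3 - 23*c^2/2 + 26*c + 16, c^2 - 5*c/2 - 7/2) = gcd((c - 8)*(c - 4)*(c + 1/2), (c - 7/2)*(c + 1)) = 1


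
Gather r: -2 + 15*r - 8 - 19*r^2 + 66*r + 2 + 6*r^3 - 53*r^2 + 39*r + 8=6*r^3 - 72*r^2 + 120*r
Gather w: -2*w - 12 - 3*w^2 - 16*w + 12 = -3*w^2 - 18*w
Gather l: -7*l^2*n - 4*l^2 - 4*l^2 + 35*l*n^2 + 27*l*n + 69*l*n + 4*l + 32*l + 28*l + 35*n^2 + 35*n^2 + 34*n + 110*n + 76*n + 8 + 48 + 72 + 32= l^2*(-7*n - 8) + l*(35*n^2 + 96*n + 64) + 70*n^2 + 220*n + 160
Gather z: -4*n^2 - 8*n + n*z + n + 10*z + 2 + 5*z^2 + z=-4*n^2 - 7*n + 5*z^2 + z*(n + 11) + 2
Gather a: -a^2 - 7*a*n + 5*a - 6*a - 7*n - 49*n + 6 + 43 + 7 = -a^2 + a*(-7*n - 1) - 56*n + 56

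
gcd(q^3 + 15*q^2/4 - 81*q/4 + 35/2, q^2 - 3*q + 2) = q - 2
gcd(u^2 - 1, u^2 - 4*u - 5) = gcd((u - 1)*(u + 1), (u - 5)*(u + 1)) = u + 1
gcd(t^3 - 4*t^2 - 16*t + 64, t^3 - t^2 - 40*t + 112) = t^2 - 8*t + 16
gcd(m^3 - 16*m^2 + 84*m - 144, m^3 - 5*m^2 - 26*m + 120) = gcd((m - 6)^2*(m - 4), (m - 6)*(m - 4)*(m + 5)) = m^2 - 10*m + 24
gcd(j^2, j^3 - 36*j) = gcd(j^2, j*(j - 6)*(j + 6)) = j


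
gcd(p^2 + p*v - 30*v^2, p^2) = 1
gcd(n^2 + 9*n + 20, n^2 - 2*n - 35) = n + 5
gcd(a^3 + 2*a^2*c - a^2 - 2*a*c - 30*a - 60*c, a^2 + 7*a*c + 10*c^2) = a + 2*c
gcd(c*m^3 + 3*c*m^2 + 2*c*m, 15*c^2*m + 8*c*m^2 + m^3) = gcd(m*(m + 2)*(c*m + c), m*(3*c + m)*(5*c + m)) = m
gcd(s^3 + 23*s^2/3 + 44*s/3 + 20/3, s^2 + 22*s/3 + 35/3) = s + 5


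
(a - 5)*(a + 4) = a^2 - a - 20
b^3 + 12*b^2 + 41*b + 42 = (b + 2)*(b + 3)*(b + 7)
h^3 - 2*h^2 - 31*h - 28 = (h - 7)*(h + 1)*(h + 4)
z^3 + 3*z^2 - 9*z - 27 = (z - 3)*(z + 3)^2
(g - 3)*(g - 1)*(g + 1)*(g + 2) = g^4 - g^3 - 7*g^2 + g + 6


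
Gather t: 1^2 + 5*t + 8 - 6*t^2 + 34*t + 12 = -6*t^2 + 39*t + 21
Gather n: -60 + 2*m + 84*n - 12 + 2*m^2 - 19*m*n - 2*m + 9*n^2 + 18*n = 2*m^2 + 9*n^2 + n*(102 - 19*m) - 72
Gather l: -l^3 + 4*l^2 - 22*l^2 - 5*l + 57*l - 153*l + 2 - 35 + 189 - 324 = -l^3 - 18*l^2 - 101*l - 168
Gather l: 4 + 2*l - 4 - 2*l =0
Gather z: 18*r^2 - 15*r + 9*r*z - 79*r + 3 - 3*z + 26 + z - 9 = 18*r^2 - 94*r + z*(9*r - 2) + 20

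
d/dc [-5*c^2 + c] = 1 - 10*c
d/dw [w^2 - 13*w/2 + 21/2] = 2*w - 13/2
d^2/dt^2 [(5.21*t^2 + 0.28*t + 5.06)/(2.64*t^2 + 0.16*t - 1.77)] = (-0.498432000000008*t^3 + 357.668784*t^2 + 20.674368*t + 80.351218)/(18.399744*t^6 + 3.345408*t^5 - 36.805824*t^4 - 4.481792*t^3 + 24.676632*t^2 + 1.503792*t - 5.545233)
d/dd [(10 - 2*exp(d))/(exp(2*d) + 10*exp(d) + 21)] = 2*(2*(exp(d) - 5)*(exp(d) + 5) - exp(2*d) - 10*exp(d) - 21)*exp(d)/(exp(2*d) + 10*exp(d) + 21)^2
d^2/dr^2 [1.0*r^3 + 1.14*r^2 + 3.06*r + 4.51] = 6.0*r + 2.28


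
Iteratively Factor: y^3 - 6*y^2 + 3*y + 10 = (y - 2)*(y^2 - 4*y - 5) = (y - 5)*(y - 2)*(y + 1)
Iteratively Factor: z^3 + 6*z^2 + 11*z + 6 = (z + 1)*(z^2 + 5*z + 6) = (z + 1)*(z + 2)*(z + 3)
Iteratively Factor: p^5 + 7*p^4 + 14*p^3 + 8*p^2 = (p + 2)*(p^4 + 5*p^3 + 4*p^2) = (p + 2)*(p + 4)*(p^3 + p^2) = p*(p + 2)*(p + 4)*(p^2 + p) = p*(p + 1)*(p + 2)*(p + 4)*(p)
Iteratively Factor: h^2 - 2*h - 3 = (h - 3)*(h + 1)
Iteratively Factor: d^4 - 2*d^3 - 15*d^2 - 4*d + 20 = (d + 2)*(d^3 - 4*d^2 - 7*d + 10) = (d - 1)*(d + 2)*(d^2 - 3*d - 10) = (d - 1)*(d + 2)^2*(d - 5)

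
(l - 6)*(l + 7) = l^2 + l - 42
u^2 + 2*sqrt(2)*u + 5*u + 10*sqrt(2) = (u + 5)*(u + 2*sqrt(2))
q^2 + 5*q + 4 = (q + 1)*(q + 4)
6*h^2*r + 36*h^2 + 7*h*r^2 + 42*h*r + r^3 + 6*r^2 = (h + r)*(6*h + r)*(r + 6)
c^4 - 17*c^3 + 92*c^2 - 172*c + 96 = (c - 8)*(c - 6)*(c - 2)*(c - 1)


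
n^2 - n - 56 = (n - 8)*(n + 7)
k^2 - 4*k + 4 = (k - 2)^2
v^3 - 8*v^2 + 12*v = v*(v - 6)*(v - 2)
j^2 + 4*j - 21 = (j - 3)*(j + 7)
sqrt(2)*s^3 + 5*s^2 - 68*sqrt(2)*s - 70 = (s - 5*sqrt(2))*(s + 7*sqrt(2))*(sqrt(2)*s + 1)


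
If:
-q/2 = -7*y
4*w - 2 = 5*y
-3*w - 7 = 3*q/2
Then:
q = -476/99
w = 7/99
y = -34/99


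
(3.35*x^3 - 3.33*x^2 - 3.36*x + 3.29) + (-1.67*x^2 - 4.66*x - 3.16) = 3.35*x^3 - 5.0*x^2 - 8.02*x + 0.13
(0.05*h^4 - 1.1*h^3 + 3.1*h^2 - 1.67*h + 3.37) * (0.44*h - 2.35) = 0.022*h^5 - 0.6015*h^4 + 3.949*h^3 - 8.0198*h^2 + 5.4073*h - 7.9195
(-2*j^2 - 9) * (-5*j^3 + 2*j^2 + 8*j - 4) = 10*j^5 - 4*j^4 + 29*j^3 - 10*j^2 - 72*j + 36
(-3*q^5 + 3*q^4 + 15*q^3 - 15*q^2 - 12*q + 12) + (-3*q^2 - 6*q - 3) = -3*q^5 + 3*q^4 + 15*q^3 - 18*q^2 - 18*q + 9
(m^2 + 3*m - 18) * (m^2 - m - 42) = m^4 + 2*m^3 - 63*m^2 - 108*m + 756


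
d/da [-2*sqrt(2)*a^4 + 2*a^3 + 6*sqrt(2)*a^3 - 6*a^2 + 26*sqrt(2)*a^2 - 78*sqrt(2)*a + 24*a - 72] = -8*sqrt(2)*a^3 + 6*a^2 + 18*sqrt(2)*a^2 - 12*a + 52*sqrt(2)*a - 78*sqrt(2) + 24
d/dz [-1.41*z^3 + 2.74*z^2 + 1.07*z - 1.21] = -4.23*z^2 + 5.48*z + 1.07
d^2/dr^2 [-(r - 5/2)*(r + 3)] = -2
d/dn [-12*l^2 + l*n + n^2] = l + 2*n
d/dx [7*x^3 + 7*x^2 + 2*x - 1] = 21*x^2 + 14*x + 2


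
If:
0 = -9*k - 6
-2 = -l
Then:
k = -2/3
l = 2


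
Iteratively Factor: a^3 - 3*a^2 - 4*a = (a + 1)*(a^2 - 4*a) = a*(a + 1)*(a - 4)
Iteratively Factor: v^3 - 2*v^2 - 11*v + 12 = (v - 4)*(v^2 + 2*v - 3) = (v - 4)*(v - 1)*(v + 3)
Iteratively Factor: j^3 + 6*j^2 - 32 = (j + 4)*(j^2 + 2*j - 8) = (j + 4)^2*(j - 2)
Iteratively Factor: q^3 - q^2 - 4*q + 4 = (q - 2)*(q^2 + q - 2) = (q - 2)*(q + 2)*(q - 1)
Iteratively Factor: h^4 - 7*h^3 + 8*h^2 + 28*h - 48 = (h - 2)*(h^3 - 5*h^2 - 2*h + 24) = (h - 2)*(h + 2)*(h^2 - 7*h + 12) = (h - 4)*(h - 2)*(h + 2)*(h - 3)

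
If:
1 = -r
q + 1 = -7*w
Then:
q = -7*w - 1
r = -1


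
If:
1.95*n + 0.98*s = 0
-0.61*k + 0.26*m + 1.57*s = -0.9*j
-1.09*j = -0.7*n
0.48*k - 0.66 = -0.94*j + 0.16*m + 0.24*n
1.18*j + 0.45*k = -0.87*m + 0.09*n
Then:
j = -0.27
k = 1.53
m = -0.47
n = -0.42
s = 0.83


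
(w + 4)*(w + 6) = w^2 + 10*w + 24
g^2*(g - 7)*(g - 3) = g^4 - 10*g^3 + 21*g^2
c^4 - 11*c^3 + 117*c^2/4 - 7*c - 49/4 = (c - 7)*(c - 7/2)*(c - 1)*(c + 1/2)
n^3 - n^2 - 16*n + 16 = (n - 4)*(n - 1)*(n + 4)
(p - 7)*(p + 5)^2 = p^3 + 3*p^2 - 45*p - 175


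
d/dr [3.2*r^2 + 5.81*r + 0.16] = 6.4*r + 5.81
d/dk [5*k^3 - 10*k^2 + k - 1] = 15*k^2 - 20*k + 1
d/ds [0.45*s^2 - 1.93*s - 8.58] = 0.9*s - 1.93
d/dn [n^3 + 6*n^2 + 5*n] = 3*n^2 + 12*n + 5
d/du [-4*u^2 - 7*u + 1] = -8*u - 7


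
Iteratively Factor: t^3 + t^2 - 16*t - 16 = (t + 1)*(t^2 - 16) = (t - 4)*(t + 1)*(t + 4)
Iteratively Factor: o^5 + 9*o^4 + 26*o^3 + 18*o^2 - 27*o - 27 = (o + 3)*(o^4 + 6*o^3 + 8*o^2 - 6*o - 9) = (o + 3)^2*(o^3 + 3*o^2 - o - 3) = (o - 1)*(o + 3)^2*(o^2 + 4*o + 3) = (o - 1)*(o + 1)*(o + 3)^2*(o + 3)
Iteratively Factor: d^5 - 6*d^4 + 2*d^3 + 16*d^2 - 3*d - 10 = (d + 1)*(d^4 - 7*d^3 + 9*d^2 + 7*d - 10) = (d - 2)*(d + 1)*(d^3 - 5*d^2 - d + 5) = (d - 5)*(d - 2)*(d + 1)*(d^2 - 1) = (d - 5)*(d - 2)*(d + 1)^2*(d - 1)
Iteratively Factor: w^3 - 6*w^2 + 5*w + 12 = (w - 4)*(w^2 - 2*w - 3) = (w - 4)*(w + 1)*(w - 3)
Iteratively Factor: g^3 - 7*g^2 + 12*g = (g - 3)*(g^2 - 4*g) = (g - 4)*(g - 3)*(g)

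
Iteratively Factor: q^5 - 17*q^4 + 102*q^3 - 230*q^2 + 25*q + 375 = (q + 1)*(q^4 - 18*q^3 + 120*q^2 - 350*q + 375) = (q - 5)*(q + 1)*(q^3 - 13*q^2 + 55*q - 75) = (q - 5)^2*(q + 1)*(q^2 - 8*q + 15) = (q - 5)^3*(q + 1)*(q - 3)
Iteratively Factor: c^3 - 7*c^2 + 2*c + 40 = (c + 2)*(c^2 - 9*c + 20) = (c - 4)*(c + 2)*(c - 5)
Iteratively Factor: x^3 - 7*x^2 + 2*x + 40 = (x - 4)*(x^2 - 3*x - 10) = (x - 5)*(x - 4)*(x + 2)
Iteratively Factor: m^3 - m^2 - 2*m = (m + 1)*(m^2 - 2*m) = (m - 2)*(m + 1)*(m)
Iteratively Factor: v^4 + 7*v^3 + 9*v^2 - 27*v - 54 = (v + 3)*(v^3 + 4*v^2 - 3*v - 18) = (v - 2)*(v + 3)*(v^2 + 6*v + 9) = (v - 2)*(v + 3)^2*(v + 3)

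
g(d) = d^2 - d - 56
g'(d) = 2*d - 1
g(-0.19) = -55.77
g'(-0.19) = -1.38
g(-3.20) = -42.56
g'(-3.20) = -7.40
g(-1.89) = -50.54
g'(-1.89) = -4.78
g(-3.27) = -42.04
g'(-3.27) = -7.54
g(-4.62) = -30.04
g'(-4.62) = -10.24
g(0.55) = -56.25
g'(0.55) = 0.10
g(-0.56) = -55.13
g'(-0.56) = -2.12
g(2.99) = -50.05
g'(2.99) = 4.98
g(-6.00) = -14.00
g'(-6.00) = -13.00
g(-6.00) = -14.00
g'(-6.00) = -13.00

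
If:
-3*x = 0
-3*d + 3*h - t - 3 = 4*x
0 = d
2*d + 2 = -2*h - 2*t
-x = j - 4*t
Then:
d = 0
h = 1/2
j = -6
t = -3/2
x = 0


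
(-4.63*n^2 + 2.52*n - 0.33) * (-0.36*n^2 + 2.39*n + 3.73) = 1.6668*n^4 - 11.9729*n^3 - 11.1283*n^2 + 8.6109*n - 1.2309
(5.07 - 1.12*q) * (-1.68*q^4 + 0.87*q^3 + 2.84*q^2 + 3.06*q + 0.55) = 1.8816*q^5 - 9.492*q^4 + 1.2301*q^3 + 10.9716*q^2 + 14.8982*q + 2.7885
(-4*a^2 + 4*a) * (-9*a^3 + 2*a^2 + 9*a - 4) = 36*a^5 - 44*a^4 - 28*a^3 + 52*a^2 - 16*a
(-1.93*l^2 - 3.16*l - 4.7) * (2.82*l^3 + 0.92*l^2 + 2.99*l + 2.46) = -5.4426*l^5 - 10.6868*l^4 - 21.9319*l^3 - 18.5202*l^2 - 21.8266*l - 11.562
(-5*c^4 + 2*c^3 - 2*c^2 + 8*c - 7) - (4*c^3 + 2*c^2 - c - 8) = -5*c^4 - 2*c^3 - 4*c^2 + 9*c + 1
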